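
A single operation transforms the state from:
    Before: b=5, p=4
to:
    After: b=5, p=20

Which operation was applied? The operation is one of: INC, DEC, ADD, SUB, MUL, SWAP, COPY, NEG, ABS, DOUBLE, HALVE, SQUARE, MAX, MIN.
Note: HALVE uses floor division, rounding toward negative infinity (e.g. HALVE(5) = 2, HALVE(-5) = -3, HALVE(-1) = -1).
MUL(p, b)

Analyzing the change:
Before: b=5, p=4
After: b=5, p=20
Variable p changed from 4 to 20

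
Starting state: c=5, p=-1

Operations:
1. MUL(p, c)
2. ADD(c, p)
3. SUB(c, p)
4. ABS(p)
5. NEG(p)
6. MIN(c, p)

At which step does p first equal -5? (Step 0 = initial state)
Step 1

Tracing p:
Initial: p = -1
After step 1: p = -5 ← first occurrence
After step 2: p = -5
After step 3: p = -5
After step 4: p = 5
After step 5: p = -5
After step 6: p = -5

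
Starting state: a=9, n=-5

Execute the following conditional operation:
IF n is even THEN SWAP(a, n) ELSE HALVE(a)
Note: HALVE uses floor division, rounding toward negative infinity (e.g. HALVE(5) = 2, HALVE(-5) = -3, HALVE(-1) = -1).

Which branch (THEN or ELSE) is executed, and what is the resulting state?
Branch: ELSE, Final state: a=4, n=-5

Evaluating condition: n is even
Condition is False, so ELSE branch executes
After HALVE(a): a=4, n=-5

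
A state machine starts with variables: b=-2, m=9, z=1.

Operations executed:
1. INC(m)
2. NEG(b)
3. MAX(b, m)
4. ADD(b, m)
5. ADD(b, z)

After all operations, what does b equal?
b = 21

Tracing execution:
Step 1: INC(m) → b = -2
Step 2: NEG(b) → b = 2
Step 3: MAX(b, m) → b = 10
Step 4: ADD(b, m) → b = 20
Step 5: ADD(b, z) → b = 21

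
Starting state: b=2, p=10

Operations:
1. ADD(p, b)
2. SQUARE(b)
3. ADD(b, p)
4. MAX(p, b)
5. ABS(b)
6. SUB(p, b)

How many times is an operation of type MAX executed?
1

Counting MAX operations:
Step 4: MAX(p, b) ← MAX
Total: 1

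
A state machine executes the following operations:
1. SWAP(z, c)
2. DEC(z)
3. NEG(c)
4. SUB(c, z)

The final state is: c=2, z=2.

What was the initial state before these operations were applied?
c=3, z=-4

Working backwards:
Final state: c=2, z=2
Before step 4 (SUB(c, z)): c=4, z=2
Before step 3 (NEG(c)): c=-4, z=2
Before step 2 (DEC(z)): c=-4, z=3
Before step 1 (SWAP(z, c)): c=3, z=-4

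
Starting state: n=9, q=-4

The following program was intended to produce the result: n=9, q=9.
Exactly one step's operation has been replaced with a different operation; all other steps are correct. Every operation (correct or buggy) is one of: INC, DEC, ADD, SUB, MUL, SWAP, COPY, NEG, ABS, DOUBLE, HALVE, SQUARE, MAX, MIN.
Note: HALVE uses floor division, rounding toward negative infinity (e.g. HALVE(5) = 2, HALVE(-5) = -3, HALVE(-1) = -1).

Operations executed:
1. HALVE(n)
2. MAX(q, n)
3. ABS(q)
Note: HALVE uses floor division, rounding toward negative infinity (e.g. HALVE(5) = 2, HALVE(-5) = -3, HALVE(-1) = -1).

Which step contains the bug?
Step 1

Trace with buggy code:
Initial: n=9, q=-4
After step 1: n=4, q=-4
After step 2: n=4, q=4
After step 3: n=4, q=4
Actual final n=4, q=4 ≠ expected n=9, q=9.
Step 1 is the only position where a single-operation replacement can produce the expected result.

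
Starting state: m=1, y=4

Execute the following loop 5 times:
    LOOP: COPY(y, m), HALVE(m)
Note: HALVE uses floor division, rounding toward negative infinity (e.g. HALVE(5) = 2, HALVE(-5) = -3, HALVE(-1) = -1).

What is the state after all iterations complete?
m=0, y=0

Iteration trace:
Start: m=1, y=4
After iteration 1: m=0, y=1
After iteration 2: m=0, y=0
After iteration 3: m=0, y=0
After iteration 4: m=0, y=0
After iteration 5: m=0, y=0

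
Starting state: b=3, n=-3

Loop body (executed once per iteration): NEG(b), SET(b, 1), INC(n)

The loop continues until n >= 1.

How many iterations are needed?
4

Tracing iterations:
Initial: b=3, n=-3
After iteration 1: b=1, n=-2
After iteration 2: b=1, n=-1
After iteration 3: b=1, n=0
After iteration 4: b=1, n=1
n >= 1 now holds, so the loop exits after 4 iterations.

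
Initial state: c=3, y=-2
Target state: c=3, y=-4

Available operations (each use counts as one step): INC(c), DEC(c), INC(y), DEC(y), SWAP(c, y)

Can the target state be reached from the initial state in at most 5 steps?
Yes

Path (2 steps): DEC(y) → DEC(y)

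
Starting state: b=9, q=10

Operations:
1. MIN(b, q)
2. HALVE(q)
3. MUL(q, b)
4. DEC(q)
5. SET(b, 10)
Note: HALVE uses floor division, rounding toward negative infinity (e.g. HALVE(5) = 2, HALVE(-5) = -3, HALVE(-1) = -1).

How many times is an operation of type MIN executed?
1

Counting MIN operations:
Step 1: MIN(b, q) ← MIN
Total: 1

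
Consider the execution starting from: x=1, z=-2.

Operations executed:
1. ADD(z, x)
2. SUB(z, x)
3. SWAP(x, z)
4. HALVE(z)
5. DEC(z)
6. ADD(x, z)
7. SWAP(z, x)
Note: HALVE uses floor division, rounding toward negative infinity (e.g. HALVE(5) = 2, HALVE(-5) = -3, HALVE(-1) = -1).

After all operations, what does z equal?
z = -3

Tracing execution:
Step 1: ADD(z, x) → z = -1
Step 2: SUB(z, x) → z = -2
Step 3: SWAP(x, z) → z = 1
Step 4: HALVE(z) → z = 0
Step 5: DEC(z) → z = -1
Step 6: ADD(x, z) → z = -1
Step 7: SWAP(z, x) → z = -3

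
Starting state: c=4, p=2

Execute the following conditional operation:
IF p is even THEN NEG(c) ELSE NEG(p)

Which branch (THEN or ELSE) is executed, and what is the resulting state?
Branch: THEN, Final state: c=-4, p=2

Evaluating condition: p is even
Condition is True, so THEN branch executes
After NEG(c): c=-4, p=2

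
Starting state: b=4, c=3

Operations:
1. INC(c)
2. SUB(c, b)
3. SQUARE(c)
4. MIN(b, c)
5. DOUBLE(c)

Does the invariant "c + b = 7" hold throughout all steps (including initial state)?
No, violated after step 1

The invariant is violated after step 1.

State at each step:
Initial: b=4, c=3
After step 1: b=4, c=4
After step 2: b=4, c=0
After step 3: b=4, c=0
After step 4: b=0, c=0
After step 5: b=0, c=0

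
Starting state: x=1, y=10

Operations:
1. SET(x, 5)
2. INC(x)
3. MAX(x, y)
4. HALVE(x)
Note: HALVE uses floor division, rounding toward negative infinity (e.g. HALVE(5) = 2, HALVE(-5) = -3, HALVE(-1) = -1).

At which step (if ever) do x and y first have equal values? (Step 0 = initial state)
Step 3

x and y first become equal after step 3.

Comparing values at each step:
Initial: x=1, y=10
After step 1: x=5, y=10
After step 2: x=6, y=10
After step 3: x=10, y=10 ← equal!
After step 4: x=5, y=10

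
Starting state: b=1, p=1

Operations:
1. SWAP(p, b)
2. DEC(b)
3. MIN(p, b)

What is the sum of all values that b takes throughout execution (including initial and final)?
2

Values of b at each step:
Initial: b = 1
After step 1: b = 1
After step 2: b = 0
After step 3: b = 0
Sum = 1 + 1 + 0 + 0 = 2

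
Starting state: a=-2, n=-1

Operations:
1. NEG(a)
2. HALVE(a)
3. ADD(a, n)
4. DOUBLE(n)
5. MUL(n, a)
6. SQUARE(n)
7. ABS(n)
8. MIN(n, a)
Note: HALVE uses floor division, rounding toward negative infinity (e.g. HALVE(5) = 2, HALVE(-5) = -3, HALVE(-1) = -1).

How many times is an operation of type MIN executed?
1

Counting MIN operations:
Step 8: MIN(n, a) ← MIN
Total: 1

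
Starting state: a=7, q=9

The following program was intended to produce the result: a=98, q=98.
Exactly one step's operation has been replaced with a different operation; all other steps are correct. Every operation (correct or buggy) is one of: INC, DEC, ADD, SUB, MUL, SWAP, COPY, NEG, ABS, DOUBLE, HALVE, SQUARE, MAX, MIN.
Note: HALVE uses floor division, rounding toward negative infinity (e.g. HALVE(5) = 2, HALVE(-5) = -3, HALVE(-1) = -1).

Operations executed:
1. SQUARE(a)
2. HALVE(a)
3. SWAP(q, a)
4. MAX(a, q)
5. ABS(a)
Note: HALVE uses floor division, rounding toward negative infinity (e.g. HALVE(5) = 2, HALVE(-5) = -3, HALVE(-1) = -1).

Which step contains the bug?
Step 2

Trace with buggy code:
Initial: a=7, q=9
After step 1: a=49, q=9
After step 2: a=24, q=9
After step 3: a=9, q=24
After step 4: a=24, q=24
After step 5: a=24, q=24
Actual final a=24, q=24 ≠ expected a=98, q=98.
Step 2 is the only position where a single-operation replacement can produce the expected result.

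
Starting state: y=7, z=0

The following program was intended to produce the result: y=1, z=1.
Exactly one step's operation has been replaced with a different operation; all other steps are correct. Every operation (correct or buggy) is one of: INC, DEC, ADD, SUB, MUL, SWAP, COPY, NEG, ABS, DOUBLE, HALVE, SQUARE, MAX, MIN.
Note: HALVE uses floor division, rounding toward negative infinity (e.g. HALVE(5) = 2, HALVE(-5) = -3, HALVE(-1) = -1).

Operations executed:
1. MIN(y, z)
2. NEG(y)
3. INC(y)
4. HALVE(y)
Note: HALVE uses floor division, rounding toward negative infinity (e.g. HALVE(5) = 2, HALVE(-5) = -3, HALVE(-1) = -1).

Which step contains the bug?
Step 4

Trace with buggy code:
Initial: y=7, z=0
After step 1: y=0, z=0
After step 2: y=0, z=0
After step 3: y=1, z=0
After step 4: y=0, z=0
Actual final y=0, z=0 ≠ expected y=1, z=1.
Step 4 is the only position where a single-operation replacement can produce the expected result.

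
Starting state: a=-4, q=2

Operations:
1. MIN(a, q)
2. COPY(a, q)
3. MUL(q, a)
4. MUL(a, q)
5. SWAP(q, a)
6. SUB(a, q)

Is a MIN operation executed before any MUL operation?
Yes

First MIN: step 1
First MUL: step 3
Since 1 < 3, MIN comes first.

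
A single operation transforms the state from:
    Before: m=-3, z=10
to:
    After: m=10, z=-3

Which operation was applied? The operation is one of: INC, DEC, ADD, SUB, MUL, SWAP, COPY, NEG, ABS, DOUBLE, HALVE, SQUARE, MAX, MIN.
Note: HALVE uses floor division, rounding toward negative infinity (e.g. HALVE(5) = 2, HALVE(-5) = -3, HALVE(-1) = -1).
SWAP(m, z)

Analyzing the change:
Before: m=-3, z=10
After: m=10, z=-3
Variable m changed from -3 to 10
Variable z changed from 10 to -3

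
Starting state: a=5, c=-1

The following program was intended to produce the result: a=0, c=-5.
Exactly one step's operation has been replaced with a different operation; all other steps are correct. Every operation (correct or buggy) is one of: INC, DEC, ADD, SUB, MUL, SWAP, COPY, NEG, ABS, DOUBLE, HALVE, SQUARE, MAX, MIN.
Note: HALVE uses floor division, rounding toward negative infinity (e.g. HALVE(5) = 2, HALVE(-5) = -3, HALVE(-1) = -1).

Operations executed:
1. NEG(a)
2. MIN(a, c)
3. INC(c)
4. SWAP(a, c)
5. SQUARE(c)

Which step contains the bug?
Step 5

Trace with buggy code:
Initial: a=5, c=-1
After step 1: a=-5, c=-1
After step 2: a=-5, c=-1
After step 3: a=-5, c=0
After step 4: a=0, c=-5
After step 5: a=0, c=25
Actual final a=0, c=25 ≠ expected a=0, c=-5.
Step 5 is the only position where a single-operation replacement can produce the expected result.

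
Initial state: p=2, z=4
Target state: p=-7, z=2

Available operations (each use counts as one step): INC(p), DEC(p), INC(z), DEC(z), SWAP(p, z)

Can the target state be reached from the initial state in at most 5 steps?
No

The target state cannot be reached within 5 steps.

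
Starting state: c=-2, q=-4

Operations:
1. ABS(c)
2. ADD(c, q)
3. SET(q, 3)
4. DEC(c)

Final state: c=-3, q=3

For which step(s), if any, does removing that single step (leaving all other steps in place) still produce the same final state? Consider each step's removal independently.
None - removing any single step changes the final result

Testing removal of each single step:
Without step 1: final = c=-7, q=3 (different)
Without step 2: final = c=1, q=3 (different)
Without step 3: final = c=-3, q=-4 (different)
Without step 4: final = c=-2, q=3 (different)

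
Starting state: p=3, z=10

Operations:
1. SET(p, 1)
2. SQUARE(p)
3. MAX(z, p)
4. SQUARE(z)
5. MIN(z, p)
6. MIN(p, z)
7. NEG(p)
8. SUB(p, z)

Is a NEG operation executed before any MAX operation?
No

First NEG: step 7
First MAX: step 3
Since 7 > 3, MAX comes first.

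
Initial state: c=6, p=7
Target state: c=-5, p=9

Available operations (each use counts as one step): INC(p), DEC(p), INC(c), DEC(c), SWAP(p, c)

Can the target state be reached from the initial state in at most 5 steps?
No

The target state cannot be reached within 5 steps.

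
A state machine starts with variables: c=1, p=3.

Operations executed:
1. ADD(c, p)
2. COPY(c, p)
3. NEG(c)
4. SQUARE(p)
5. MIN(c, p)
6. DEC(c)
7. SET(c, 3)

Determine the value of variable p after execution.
p = 9

Tracing execution:
Step 1: ADD(c, p) → p = 3
Step 2: COPY(c, p) → p = 3
Step 3: NEG(c) → p = 3
Step 4: SQUARE(p) → p = 9
Step 5: MIN(c, p) → p = 9
Step 6: DEC(c) → p = 9
Step 7: SET(c, 3) → p = 9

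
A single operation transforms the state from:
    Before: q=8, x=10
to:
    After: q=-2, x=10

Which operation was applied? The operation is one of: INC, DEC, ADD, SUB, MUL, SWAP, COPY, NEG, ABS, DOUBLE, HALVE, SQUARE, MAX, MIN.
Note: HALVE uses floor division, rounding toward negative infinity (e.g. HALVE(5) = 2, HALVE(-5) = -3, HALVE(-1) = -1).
SUB(q, x)

Analyzing the change:
Before: q=8, x=10
After: q=-2, x=10
Variable q changed from 8 to -2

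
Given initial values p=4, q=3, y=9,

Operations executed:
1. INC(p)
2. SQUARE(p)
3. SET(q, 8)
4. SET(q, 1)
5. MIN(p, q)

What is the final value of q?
q = 1

Tracing execution:
Step 1: INC(p) → q = 3
Step 2: SQUARE(p) → q = 3
Step 3: SET(q, 8) → q = 8
Step 4: SET(q, 1) → q = 1
Step 5: MIN(p, q) → q = 1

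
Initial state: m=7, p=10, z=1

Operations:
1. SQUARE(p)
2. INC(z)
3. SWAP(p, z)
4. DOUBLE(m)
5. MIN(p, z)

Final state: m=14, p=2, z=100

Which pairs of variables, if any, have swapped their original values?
None

Comparing initial and final values:
z: 1 → 100
m: 7 → 14
p: 10 → 2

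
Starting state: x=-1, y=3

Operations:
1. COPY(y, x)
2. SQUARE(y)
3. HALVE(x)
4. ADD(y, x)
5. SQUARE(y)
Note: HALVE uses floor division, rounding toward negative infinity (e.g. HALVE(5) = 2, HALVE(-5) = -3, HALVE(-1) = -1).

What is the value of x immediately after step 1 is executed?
x = -1

Tracing x through execution:
Initial: x = -1
After step 1 (COPY(y, x)): x = -1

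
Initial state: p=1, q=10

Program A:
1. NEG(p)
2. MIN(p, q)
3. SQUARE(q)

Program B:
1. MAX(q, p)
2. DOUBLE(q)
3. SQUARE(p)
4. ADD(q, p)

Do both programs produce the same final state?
No

Program A final state: p=-1, q=100
Program B final state: p=1, q=21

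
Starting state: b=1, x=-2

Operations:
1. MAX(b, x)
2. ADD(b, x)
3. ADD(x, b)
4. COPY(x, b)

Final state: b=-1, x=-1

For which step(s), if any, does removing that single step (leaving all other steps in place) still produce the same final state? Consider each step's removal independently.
Step(s) 1, 3

Testing removal of each single step:
Without step 1: final = b=-1, x=-1 (same)
Without step 2: final = b=1, x=1 (different)
Without step 3: final = b=-1, x=-1 (same)
Without step 4: final = b=-1, x=-3 (different)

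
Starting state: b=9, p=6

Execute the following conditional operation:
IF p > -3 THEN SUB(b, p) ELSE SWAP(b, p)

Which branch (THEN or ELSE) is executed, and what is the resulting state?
Branch: THEN, Final state: b=3, p=6

Evaluating condition: p > -3
p = 6
Condition is True, so THEN branch executes
After SUB(b, p): b=3, p=6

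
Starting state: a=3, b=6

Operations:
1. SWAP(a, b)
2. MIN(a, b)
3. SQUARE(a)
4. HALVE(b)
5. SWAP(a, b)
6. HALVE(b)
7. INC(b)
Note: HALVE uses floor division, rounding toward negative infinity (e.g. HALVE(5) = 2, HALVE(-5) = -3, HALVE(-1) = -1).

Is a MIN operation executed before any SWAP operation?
No

First MIN: step 2
First SWAP: step 1
Since 2 > 1, SWAP comes first.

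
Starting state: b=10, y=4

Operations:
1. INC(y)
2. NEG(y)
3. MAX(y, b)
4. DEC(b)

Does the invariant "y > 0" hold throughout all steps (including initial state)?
No, violated after step 2

The invariant is violated after step 2.

State at each step:
Initial: b=10, y=4
After step 1: b=10, y=5
After step 2: b=10, y=-5
After step 3: b=10, y=10
After step 4: b=9, y=10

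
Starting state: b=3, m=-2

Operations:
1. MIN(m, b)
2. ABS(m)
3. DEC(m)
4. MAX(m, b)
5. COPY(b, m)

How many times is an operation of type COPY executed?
1

Counting COPY operations:
Step 5: COPY(b, m) ← COPY
Total: 1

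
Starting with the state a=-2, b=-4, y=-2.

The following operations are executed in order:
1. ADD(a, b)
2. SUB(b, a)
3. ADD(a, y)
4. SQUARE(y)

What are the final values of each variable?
{a: -8, b: 2, y: 4}

Step-by-step execution:
Initial: a=-2, b=-4, y=-2
After step 1 (ADD(a, b)): a=-6, b=-4, y=-2
After step 2 (SUB(b, a)): a=-6, b=2, y=-2
After step 3 (ADD(a, y)): a=-8, b=2, y=-2
After step 4 (SQUARE(y)): a=-8, b=2, y=4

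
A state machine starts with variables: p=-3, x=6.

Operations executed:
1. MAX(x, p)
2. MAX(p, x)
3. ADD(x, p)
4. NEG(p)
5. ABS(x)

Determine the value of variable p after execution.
p = -6

Tracing execution:
Step 1: MAX(x, p) → p = -3
Step 2: MAX(p, x) → p = 6
Step 3: ADD(x, p) → p = 6
Step 4: NEG(p) → p = -6
Step 5: ABS(x) → p = -6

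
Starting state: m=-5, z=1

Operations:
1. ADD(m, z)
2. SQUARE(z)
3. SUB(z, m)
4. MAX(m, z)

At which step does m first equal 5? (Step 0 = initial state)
Step 4

Tracing m:
Initial: m = -5
After step 1: m = -4
After step 2: m = -4
After step 3: m = -4
After step 4: m = 5 ← first occurrence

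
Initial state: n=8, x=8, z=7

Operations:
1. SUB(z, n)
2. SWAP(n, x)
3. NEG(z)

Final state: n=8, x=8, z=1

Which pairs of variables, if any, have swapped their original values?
None

Comparing initial and final values:
z: 7 → 1
n: 8 → 8
x: 8 → 8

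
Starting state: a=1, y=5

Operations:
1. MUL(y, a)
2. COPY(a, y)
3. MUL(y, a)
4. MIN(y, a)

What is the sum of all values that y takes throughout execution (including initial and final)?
45

Values of y at each step:
Initial: y = 5
After step 1: y = 5
After step 2: y = 5
After step 3: y = 25
After step 4: y = 5
Sum = 5 + 5 + 5 + 25 + 5 = 45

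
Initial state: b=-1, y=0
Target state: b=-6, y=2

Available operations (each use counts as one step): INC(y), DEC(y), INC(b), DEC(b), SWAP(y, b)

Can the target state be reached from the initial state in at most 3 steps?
No

The target state cannot be reached within 3 steps.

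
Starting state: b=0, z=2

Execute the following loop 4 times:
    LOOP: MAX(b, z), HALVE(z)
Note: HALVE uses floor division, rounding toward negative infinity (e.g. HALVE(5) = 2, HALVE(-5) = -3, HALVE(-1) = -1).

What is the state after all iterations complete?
b=2, z=0

Iteration trace:
Start: b=0, z=2
After iteration 1: b=2, z=1
After iteration 2: b=2, z=0
After iteration 3: b=2, z=0
After iteration 4: b=2, z=0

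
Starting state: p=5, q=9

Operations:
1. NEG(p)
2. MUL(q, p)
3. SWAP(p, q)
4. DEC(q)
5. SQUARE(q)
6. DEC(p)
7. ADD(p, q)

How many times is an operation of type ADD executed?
1

Counting ADD operations:
Step 7: ADD(p, q) ← ADD
Total: 1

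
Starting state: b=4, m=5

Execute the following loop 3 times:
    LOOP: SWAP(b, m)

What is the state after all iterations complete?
b=5, m=4

Iteration trace:
Start: b=4, m=5
After iteration 1: b=5, m=4
After iteration 2: b=4, m=5
After iteration 3: b=5, m=4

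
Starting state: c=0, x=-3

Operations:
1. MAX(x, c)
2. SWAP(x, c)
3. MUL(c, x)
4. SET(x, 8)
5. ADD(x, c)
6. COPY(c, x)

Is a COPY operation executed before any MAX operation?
No

First COPY: step 6
First MAX: step 1
Since 6 > 1, MAX comes first.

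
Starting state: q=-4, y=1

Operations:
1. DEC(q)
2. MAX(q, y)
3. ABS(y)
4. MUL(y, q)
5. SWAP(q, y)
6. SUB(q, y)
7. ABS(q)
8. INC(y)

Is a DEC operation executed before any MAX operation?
Yes

First DEC: step 1
First MAX: step 2
Since 1 < 2, DEC comes first.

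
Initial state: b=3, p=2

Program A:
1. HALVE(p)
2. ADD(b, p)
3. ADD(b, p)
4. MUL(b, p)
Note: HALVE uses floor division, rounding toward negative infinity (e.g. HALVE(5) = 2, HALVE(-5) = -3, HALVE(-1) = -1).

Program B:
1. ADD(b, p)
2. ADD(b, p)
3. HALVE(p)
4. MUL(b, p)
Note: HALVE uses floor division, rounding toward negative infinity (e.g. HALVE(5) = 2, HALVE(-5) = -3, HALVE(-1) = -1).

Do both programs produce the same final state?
No

Program A final state: b=5, p=1
Program B final state: b=7, p=1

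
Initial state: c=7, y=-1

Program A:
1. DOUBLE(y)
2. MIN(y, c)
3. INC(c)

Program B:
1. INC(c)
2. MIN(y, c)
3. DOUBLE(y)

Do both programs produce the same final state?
Yes

Program A final state: c=8, y=-2
Program B final state: c=8, y=-2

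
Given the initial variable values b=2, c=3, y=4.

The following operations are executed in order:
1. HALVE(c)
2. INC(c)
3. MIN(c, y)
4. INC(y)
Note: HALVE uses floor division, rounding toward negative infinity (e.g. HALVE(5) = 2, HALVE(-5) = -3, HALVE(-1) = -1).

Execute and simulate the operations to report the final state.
{b: 2, c: 2, y: 5}

Step-by-step execution:
Initial: b=2, c=3, y=4
After step 1 (HALVE(c)): b=2, c=1, y=4
After step 2 (INC(c)): b=2, c=2, y=4
After step 3 (MIN(c, y)): b=2, c=2, y=4
After step 4 (INC(y)): b=2, c=2, y=5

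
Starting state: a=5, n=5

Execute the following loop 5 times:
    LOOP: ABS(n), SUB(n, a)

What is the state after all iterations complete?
a=5, n=0

Iteration trace:
Start: a=5, n=5
After iteration 1: a=5, n=0
After iteration 2: a=5, n=-5
After iteration 3: a=5, n=0
After iteration 4: a=5, n=-5
After iteration 5: a=5, n=0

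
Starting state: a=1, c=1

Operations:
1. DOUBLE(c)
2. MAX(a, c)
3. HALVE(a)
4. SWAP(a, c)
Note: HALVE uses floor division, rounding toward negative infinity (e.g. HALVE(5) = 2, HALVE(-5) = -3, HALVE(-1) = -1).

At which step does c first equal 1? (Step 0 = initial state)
Step 0

Tracing c:
Initial: c = 1 ← first occurrence
After step 1: c = 2
After step 2: c = 2
After step 3: c = 2
After step 4: c = 1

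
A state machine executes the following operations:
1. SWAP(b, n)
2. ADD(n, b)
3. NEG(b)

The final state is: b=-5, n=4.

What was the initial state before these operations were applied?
b=-1, n=5

Working backwards:
Final state: b=-5, n=4
Before step 3 (NEG(b)): b=5, n=4
Before step 2 (ADD(n, b)): b=5, n=-1
Before step 1 (SWAP(b, n)): b=-1, n=5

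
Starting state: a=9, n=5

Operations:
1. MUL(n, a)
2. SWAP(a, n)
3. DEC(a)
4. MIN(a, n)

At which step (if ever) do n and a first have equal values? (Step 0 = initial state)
Step 4

n and a first become equal after step 4.

Comparing values at each step:
Initial: n=5, a=9
After step 1: n=45, a=9
After step 2: n=9, a=45
After step 3: n=9, a=44
After step 4: n=9, a=9 ← equal!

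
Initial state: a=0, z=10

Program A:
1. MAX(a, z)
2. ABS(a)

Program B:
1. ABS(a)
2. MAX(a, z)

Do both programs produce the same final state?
Yes

Program A final state: a=10, z=10
Program B final state: a=10, z=10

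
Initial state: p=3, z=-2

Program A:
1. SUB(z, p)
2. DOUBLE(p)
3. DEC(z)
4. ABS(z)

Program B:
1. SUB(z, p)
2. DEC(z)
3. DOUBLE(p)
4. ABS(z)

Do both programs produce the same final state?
Yes

Program A final state: p=6, z=6
Program B final state: p=6, z=6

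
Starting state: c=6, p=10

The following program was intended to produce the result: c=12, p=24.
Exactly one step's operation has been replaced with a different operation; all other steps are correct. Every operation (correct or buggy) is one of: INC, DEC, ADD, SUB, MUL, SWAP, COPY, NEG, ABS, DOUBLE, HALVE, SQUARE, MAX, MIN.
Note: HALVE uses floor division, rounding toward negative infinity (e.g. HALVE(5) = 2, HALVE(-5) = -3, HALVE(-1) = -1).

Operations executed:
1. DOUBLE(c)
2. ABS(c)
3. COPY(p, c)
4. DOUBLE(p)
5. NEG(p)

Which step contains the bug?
Step 5

Trace with buggy code:
Initial: c=6, p=10
After step 1: c=12, p=10
After step 2: c=12, p=10
After step 3: c=12, p=12
After step 4: c=12, p=24
After step 5: c=12, p=-24
Actual final c=12, p=-24 ≠ expected c=12, p=24.
Step 5 is the only position where a single-operation replacement can produce the expected result.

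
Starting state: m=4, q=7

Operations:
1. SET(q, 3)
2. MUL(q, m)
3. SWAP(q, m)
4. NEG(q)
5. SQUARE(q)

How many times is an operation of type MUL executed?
1

Counting MUL operations:
Step 2: MUL(q, m) ← MUL
Total: 1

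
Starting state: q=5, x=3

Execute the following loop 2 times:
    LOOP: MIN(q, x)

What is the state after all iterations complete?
q=3, x=3

Iteration trace:
Start: q=5, x=3
After iteration 1: q=3, x=3
After iteration 2: q=3, x=3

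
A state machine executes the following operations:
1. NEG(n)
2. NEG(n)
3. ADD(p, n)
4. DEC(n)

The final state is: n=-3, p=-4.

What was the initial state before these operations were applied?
n=-2, p=-2

Working backwards:
Final state: n=-3, p=-4
Before step 4 (DEC(n)): n=-2, p=-4
Before step 3 (ADD(p, n)): n=-2, p=-2
Before step 2 (NEG(n)): n=2, p=-2
Before step 1 (NEG(n)): n=-2, p=-2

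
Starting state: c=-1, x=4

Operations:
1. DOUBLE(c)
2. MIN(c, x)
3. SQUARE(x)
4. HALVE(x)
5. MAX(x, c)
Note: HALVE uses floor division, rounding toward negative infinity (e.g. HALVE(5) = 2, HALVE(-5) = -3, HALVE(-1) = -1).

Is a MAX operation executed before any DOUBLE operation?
No

First MAX: step 5
First DOUBLE: step 1
Since 5 > 1, DOUBLE comes first.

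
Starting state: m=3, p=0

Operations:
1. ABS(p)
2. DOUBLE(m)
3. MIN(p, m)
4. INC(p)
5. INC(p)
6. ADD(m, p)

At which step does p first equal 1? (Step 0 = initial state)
Step 4

Tracing p:
Initial: p = 0
After step 1: p = 0
After step 2: p = 0
After step 3: p = 0
After step 4: p = 1 ← first occurrence
After step 5: p = 2
After step 6: p = 2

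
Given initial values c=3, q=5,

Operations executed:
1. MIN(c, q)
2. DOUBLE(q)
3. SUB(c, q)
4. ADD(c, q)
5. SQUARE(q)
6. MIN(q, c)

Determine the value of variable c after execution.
c = 3

Tracing execution:
Step 1: MIN(c, q) → c = 3
Step 2: DOUBLE(q) → c = 3
Step 3: SUB(c, q) → c = -7
Step 4: ADD(c, q) → c = 3
Step 5: SQUARE(q) → c = 3
Step 6: MIN(q, c) → c = 3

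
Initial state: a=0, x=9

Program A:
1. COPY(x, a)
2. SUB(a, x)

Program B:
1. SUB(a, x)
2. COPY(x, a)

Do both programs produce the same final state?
No

Program A final state: a=0, x=0
Program B final state: a=-9, x=-9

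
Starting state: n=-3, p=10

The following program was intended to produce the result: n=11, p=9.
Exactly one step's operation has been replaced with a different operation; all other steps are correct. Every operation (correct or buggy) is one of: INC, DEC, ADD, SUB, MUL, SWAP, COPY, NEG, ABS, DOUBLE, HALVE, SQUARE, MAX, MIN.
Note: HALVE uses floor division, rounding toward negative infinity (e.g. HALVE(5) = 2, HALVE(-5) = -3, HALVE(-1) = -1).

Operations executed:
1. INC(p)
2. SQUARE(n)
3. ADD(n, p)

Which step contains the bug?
Step 3

Trace with buggy code:
Initial: n=-3, p=10
After step 1: n=-3, p=11
After step 2: n=9, p=11
After step 3: n=20, p=11
Actual final n=20, p=11 ≠ expected n=11, p=9.
Step 3 is the only position where a single-operation replacement can produce the expected result.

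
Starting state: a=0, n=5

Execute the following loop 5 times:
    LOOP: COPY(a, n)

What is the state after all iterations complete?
a=5, n=5

Iteration trace:
Start: a=0, n=5
After iteration 1: a=5, n=5
After iteration 2: a=5, n=5
After iteration 3: a=5, n=5
After iteration 4: a=5, n=5
After iteration 5: a=5, n=5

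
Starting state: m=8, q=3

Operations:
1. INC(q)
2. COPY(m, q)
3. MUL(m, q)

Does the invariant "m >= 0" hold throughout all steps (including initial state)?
Yes

The invariant holds at every step.

State at each step:
Initial: m=8, q=3
After step 1: m=8, q=4
After step 2: m=4, q=4
After step 3: m=16, q=4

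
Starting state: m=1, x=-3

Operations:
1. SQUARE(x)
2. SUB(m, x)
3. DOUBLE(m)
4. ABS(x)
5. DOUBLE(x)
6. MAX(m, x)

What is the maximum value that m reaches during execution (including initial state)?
18

Values of m at each step:
Initial: m = 1
After step 1: m = 1
After step 2: m = -8
After step 3: m = -16
After step 4: m = -16
After step 5: m = -16
After step 6: m = 18 ← maximum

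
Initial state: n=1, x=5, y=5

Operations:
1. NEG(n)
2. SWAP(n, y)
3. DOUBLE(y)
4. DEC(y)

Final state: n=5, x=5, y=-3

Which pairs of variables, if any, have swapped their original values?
None

Comparing initial and final values:
n: 1 → 5
x: 5 → 5
y: 5 → -3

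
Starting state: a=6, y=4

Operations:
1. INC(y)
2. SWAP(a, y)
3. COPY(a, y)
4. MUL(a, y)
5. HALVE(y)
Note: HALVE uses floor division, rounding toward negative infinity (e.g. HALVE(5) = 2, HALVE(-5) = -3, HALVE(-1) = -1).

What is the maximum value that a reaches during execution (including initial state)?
36

Values of a at each step:
Initial: a = 6
After step 1: a = 6
After step 2: a = 5
After step 3: a = 6
After step 4: a = 36 ← maximum
After step 5: a = 36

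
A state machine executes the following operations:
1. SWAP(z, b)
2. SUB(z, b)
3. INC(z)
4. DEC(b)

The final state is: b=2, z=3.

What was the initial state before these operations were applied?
b=5, z=3

Working backwards:
Final state: b=2, z=3
Before step 4 (DEC(b)): b=3, z=3
Before step 3 (INC(z)): b=3, z=2
Before step 2 (SUB(z, b)): b=3, z=5
Before step 1 (SWAP(z, b)): b=5, z=3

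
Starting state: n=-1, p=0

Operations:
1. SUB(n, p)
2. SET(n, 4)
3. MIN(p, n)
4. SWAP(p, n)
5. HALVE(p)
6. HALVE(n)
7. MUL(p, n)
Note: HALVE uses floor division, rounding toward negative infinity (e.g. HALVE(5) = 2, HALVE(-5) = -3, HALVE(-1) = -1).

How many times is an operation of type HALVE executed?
2

Counting HALVE operations:
Step 5: HALVE(p) ← HALVE
Step 6: HALVE(n) ← HALVE
Total: 2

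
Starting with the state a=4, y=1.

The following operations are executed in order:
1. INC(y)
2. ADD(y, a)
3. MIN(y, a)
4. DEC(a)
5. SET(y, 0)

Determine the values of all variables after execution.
{a: 3, y: 0}

Step-by-step execution:
Initial: a=4, y=1
After step 1 (INC(y)): a=4, y=2
After step 2 (ADD(y, a)): a=4, y=6
After step 3 (MIN(y, a)): a=4, y=4
After step 4 (DEC(a)): a=3, y=4
After step 5 (SET(y, 0)): a=3, y=0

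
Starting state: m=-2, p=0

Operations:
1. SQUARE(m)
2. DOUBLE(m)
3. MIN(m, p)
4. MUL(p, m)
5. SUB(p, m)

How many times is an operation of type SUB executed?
1

Counting SUB operations:
Step 5: SUB(p, m) ← SUB
Total: 1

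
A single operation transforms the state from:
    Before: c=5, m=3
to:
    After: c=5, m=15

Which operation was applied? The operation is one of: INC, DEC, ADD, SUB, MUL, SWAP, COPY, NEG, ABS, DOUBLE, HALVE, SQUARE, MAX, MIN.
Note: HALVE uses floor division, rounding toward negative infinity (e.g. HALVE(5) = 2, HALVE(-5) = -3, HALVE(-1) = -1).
MUL(m, c)

Analyzing the change:
Before: c=5, m=3
After: c=5, m=15
Variable m changed from 3 to 15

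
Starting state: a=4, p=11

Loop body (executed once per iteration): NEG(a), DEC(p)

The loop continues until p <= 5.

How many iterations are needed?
6

Tracing iterations:
Initial: a=4, p=11
After iteration 1: a=-4, p=10
After iteration 2: a=4, p=9
After iteration 3: a=-4, p=8
After iteration 4: a=4, p=7
After iteration 5: a=-4, p=6
After iteration 6: a=4, p=5
p <= 5 now holds, so the loop exits after 6 iterations.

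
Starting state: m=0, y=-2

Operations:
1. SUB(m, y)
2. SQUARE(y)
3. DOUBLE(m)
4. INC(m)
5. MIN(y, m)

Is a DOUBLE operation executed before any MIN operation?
Yes

First DOUBLE: step 3
First MIN: step 5
Since 3 < 5, DOUBLE comes first.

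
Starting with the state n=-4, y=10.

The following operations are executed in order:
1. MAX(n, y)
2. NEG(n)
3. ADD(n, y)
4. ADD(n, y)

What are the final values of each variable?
{n: 10, y: 10}

Step-by-step execution:
Initial: n=-4, y=10
After step 1 (MAX(n, y)): n=10, y=10
After step 2 (NEG(n)): n=-10, y=10
After step 3 (ADD(n, y)): n=0, y=10
After step 4 (ADD(n, y)): n=10, y=10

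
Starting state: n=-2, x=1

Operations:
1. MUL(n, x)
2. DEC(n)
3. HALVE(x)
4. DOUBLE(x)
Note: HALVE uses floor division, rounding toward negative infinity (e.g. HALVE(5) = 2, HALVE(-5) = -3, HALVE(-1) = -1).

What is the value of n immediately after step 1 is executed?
n = -2

Tracing n through execution:
Initial: n = -2
After step 1 (MUL(n, x)): n = -2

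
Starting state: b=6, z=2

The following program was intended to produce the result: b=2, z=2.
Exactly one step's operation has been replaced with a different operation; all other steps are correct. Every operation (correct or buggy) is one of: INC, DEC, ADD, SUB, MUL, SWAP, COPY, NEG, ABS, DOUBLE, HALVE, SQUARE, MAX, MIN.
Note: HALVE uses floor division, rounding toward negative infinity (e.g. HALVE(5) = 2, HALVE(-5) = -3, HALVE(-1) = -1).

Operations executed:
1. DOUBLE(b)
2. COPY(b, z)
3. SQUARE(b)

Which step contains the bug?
Step 3

Trace with buggy code:
Initial: b=6, z=2
After step 1: b=12, z=2
After step 2: b=2, z=2
After step 3: b=4, z=2
Actual final b=4, z=2 ≠ expected b=2, z=2.
Step 3 is the only position where a single-operation replacement can produce the expected result.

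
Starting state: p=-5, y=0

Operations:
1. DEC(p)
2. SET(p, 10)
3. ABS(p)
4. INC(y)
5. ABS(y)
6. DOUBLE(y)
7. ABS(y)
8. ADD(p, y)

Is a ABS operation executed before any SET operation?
No

First ABS: step 3
First SET: step 2
Since 3 > 2, SET comes first.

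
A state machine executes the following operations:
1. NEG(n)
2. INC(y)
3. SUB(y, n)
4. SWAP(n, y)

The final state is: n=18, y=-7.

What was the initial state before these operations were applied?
n=7, y=10

Working backwards:
Final state: n=18, y=-7
Before step 4 (SWAP(n, y)): n=-7, y=18
Before step 3 (SUB(y, n)): n=-7, y=11
Before step 2 (INC(y)): n=-7, y=10
Before step 1 (NEG(n)): n=7, y=10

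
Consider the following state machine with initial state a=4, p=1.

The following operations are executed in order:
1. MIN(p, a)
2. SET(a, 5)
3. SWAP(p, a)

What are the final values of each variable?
{a: 1, p: 5}

Step-by-step execution:
Initial: a=4, p=1
After step 1 (MIN(p, a)): a=4, p=1
After step 2 (SET(a, 5)): a=5, p=1
After step 3 (SWAP(p, a)): a=1, p=5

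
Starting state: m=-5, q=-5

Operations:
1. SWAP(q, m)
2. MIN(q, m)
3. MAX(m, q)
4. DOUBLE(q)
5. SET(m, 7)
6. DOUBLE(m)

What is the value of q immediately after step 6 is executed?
q = -10

Tracing q through execution:
Initial: q = -5
After step 1 (SWAP(q, m)): q = -5
After step 2 (MIN(q, m)): q = -5
After step 3 (MAX(m, q)): q = -5
After step 4 (DOUBLE(q)): q = -10
After step 5 (SET(m, 7)): q = -10
After step 6 (DOUBLE(m)): q = -10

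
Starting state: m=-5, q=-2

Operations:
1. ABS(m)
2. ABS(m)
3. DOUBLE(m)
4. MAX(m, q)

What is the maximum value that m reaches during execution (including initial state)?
10

Values of m at each step:
Initial: m = -5
After step 1: m = 5
After step 2: m = 5
After step 3: m = 10 ← maximum
After step 4: m = 10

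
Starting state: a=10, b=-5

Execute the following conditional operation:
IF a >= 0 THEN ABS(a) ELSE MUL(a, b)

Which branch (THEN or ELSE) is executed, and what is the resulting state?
Branch: THEN, Final state: a=10, b=-5

Evaluating condition: a >= 0
a = 10
Condition is True, so THEN branch executes
After ABS(a): a=10, b=-5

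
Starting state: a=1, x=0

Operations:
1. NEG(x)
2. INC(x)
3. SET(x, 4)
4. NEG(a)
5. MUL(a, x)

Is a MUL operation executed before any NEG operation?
No

First MUL: step 5
First NEG: step 1
Since 5 > 1, NEG comes first.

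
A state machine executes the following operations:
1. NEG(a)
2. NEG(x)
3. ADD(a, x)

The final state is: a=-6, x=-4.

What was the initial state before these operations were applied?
a=2, x=4

Working backwards:
Final state: a=-6, x=-4
Before step 3 (ADD(a, x)): a=-2, x=-4
Before step 2 (NEG(x)): a=-2, x=4
Before step 1 (NEG(a)): a=2, x=4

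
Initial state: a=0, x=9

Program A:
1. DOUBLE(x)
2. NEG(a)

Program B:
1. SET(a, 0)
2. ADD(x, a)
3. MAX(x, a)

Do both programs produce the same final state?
No

Program A final state: a=0, x=18
Program B final state: a=0, x=9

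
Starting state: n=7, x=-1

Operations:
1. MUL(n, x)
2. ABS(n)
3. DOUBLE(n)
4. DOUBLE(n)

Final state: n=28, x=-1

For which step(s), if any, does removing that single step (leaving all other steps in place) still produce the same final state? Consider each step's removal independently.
Step(s) 1

Testing removal of each single step:
Without step 1: final = n=28, x=-1 (same)
Without step 2: final = n=-28, x=-1 (different)
Without step 3: final = n=14, x=-1 (different)
Without step 4: final = n=14, x=-1 (different)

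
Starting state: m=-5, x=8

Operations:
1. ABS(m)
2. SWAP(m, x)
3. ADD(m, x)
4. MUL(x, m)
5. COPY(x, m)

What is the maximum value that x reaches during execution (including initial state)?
65

Values of x at each step:
Initial: x = 8
After step 1: x = 8
After step 2: x = 5
After step 3: x = 5
After step 4: x = 65 ← maximum
After step 5: x = 13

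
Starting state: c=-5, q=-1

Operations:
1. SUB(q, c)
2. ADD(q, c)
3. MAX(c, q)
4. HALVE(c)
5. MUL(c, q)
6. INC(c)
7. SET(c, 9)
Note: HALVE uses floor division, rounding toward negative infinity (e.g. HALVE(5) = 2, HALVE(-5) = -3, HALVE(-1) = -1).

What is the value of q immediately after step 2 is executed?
q = -1

Tracing q through execution:
Initial: q = -1
After step 1 (SUB(q, c)): q = 4
After step 2 (ADD(q, c)): q = -1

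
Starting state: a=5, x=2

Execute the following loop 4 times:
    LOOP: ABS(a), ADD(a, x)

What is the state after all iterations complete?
a=13, x=2

Iteration trace:
Start: a=5, x=2
After iteration 1: a=7, x=2
After iteration 2: a=9, x=2
After iteration 3: a=11, x=2
After iteration 4: a=13, x=2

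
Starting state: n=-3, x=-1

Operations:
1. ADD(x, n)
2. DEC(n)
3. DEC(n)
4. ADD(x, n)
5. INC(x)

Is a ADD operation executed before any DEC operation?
Yes

First ADD: step 1
First DEC: step 2
Since 1 < 2, ADD comes first.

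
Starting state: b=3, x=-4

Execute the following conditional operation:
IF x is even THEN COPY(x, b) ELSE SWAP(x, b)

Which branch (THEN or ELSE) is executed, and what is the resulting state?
Branch: THEN, Final state: b=3, x=3

Evaluating condition: x is even
Condition is True, so THEN branch executes
After COPY(x, b): b=3, x=3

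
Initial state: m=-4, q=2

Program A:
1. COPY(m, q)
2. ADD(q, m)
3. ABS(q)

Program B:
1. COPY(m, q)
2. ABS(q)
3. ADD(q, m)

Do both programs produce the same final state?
Yes

Program A final state: m=2, q=4
Program B final state: m=2, q=4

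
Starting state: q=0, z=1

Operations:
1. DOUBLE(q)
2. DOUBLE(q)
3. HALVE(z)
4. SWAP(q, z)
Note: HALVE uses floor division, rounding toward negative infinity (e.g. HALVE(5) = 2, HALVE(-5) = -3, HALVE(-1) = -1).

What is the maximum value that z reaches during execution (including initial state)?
1

Values of z at each step:
Initial: z = 1 ← maximum
After step 1: z = 1
After step 2: z = 1
After step 3: z = 0
After step 4: z = 0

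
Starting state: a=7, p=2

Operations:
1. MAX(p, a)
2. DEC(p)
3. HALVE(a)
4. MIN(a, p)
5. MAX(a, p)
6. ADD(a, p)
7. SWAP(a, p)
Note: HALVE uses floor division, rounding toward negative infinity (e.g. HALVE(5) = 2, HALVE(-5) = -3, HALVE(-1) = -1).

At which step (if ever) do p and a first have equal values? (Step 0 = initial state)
Step 1

p and a first become equal after step 1.

Comparing values at each step:
Initial: p=2, a=7
After step 1: p=7, a=7 ← equal!
After step 2: p=6, a=7
After step 3: p=6, a=3
After step 4: p=6, a=3
After step 5: p=6, a=6 ← equal!
After step 6: p=6, a=12
After step 7: p=12, a=6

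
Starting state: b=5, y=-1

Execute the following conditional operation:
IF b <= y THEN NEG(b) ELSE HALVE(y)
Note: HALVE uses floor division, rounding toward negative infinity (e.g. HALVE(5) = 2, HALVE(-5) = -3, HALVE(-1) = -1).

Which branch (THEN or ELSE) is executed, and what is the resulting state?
Branch: ELSE, Final state: b=5, y=-1

Evaluating condition: b <= y
b = 5, y = -1
Condition is False, so ELSE branch executes
After HALVE(y): b=5, y=-1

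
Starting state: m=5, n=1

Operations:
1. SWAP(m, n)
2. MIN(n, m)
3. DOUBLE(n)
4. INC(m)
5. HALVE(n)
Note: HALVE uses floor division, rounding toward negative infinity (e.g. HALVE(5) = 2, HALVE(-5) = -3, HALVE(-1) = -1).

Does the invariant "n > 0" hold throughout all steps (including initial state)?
Yes

The invariant holds at every step.

State at each step:
Initial: m=5, n=1
After step 1: m=1, n=5
After step 2: m=1, n=1
After step 3: m=1, n=2
After step 4: m=2, n=2
After step 5: m=2, n=1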